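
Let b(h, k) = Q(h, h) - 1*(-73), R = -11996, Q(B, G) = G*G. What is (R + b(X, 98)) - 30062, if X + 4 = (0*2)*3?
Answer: -41969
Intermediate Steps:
Q(B, G) = G²
X = -4 (X = -4 + (0*2)*3 = -4 + 0*3 = -4 + 0 = -4)
b(h, k) = 73 + h² (b(h, k) = h² - 1*(-73) = h² + 73 = 73 + h²)
(R + b(X, 98)) - 30062 = (-11996 + (73 + (-4)²)) - 30062 = (-11996 + (73 + 16)) - 30062 = (-11996 + 89) - 30062 = -11907 - 30062 = -41969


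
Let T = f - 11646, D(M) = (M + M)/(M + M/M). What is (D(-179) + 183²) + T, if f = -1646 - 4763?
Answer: 1373805/89 ≈ 15436.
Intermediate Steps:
f = -6409
D(M) = 2*M/(1 + M) (D(M) = (2*M)/(M + 1) = (2*M)/(1 + M) = 2*M/(1 + M))
T = -18055 (T = -6409 - 11646 = -18055)
(D(-179) + 183²) + T = (2*(-179)/(1 - 179) + 183²) - 18055 = (2*(-179)/(-178) + 33489) - 18055 = (2*(-179)*(-1/178) + 33489) - 18055 = (179/89 + 33489) - 18055 = 2980700/89 - 18055 = 1373805/89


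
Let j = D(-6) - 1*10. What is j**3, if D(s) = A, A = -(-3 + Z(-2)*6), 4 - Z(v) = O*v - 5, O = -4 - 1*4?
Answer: 42875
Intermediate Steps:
O = -8 (O = -4 - 4 = -8)
Z(v) = 9 + 8*v (Z(v) = 4 - (-8*v - 5) = 4 - (-5 - 8*v) = 4 + (5 + 8*v) = 9 + 8*v)
A = 45 (A = -(-3 + (9 + 8*(-2))*6) = -(-3 + (9 - 16)*6) = -(-3 - 7*6) = -(-3 - 42) = -1*(-45) = 45)
D(s) = 45
j = 35 (j = 45 - 1*10 = 45 - 10 = 35)
j**3 = 35**3 = 42875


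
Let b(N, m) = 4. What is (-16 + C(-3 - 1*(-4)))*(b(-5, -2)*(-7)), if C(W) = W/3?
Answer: 1316/3 ≈ 438.67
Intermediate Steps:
C(W) = W/3 (C(W) = W*(1/3) = W/3)
(-16 + C(-3 - 1*(-4)))*(b(-5, -2)*(-7)) = (-16 + (-3 - 1*(-4))/3)*(4*(-7)) = (-16 + (-3 + 4)/3)*(-28) = (-16 + (1/3)*1)*(-28) = (-16 + 1/3)*(-28) = -47/3*(-28) = 1316/3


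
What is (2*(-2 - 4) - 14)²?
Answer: 676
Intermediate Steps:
(2*(-2 - 4) - 14)² = (2*(-6) - 14)² = (-12 - 14)² = (-26)² = 676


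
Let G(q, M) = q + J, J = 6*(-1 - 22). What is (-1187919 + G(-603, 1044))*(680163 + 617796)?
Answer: -1542831944940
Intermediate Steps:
J = -138 (J = 6*(-23) = -138)
G(q, M) = -138 + q (G(q, M) = q - 138 = -138 + q)
(-1187919 + G(-603, 1044))*(680163 + 617796) = (-1187919 + (-138 - 603))*(680163 + 617796) = (-1187919 - 741)*1297959 = -1188660*1297959 = -1542831944940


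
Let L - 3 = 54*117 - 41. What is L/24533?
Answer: 6280/24533 ≈ 0.25598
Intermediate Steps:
L = 6280 (L = 3 + (54*117 - 41) = 3 + (6318 - 41) = 3 + 6277 = 6280)
L/24533 = 6280/24533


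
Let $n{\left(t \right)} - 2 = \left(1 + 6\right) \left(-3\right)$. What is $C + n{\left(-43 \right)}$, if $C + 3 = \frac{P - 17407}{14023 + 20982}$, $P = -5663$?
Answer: $- \frac{158636}{7001} \approx -22.659$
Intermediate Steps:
$C = - \frac{25617}{7001}$ ($C = -3 + \frac{-5663 - 17407}{14023 + 20982} = -3 - \frac{23070}{35005} = -3 - \frac{4614}{7001} = - \frac{25617}{7001} \approx -3.659$)
$n{\left(t \right)} = -19$ ($n{\left(t \right)} = 2 + \left(1 + 6\right) \left(-3\right) = 2 + 7 \left(-3\right) = 2 - 21 = -19$)
$C + n{\left(-43 \right)} = - \frac{25617}{7001} - 19 = - \frac{158636}{7001}$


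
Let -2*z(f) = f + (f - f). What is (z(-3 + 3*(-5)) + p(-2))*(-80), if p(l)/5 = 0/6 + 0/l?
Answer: -720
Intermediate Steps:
p(l) = 0 (p(l) = 5*(0/6 + 0/l) = 5*(0*(⅙) + 0) = 5*(0 + 0) = 5*0 = 0)
z(f) = -f/2 (z(f) = -(f + (f - f))/2 = -(f + 0)/2 = -f/2)
(z(-3 + 3*(-5)) + p(-2))*(-80) = (-(-3 + 3*(-5))/2 + 0)*(-80) = (-(-3 - 15)/2 + 0)*(-80) = (-½*(-18) + 0)*(-80) = (9 + 0)*(-80) = 9*(-80) = -720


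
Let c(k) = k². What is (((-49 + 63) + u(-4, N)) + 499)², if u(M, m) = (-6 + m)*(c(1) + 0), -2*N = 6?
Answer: 254016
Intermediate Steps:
N = -3 (N = -½*6 = -3)
u(M, m) = -6 + m (u(M, m) = (-6 + m)*(1² + 0) = (-6 + m)*(1 + 0) = (-6 + m)*1 = -6 + m)
(((-49 + 63) + u(-4, N)) + 499)² = (((-49 + 63) + (-6 - 3)) + 499)² = ((14 - 9) + 499)² = (5 + 499)² = 504² = 254016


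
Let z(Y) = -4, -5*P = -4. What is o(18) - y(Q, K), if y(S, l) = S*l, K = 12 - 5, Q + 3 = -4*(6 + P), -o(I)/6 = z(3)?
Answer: 1177/5 ≈ 235.40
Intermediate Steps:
P = 4/5 (P = -1/5*(-4) = 4/5 ≈ 0.80000)
o(I) = 24 (o(I) = -6*(-4) = 24)
Q = -151/5 (Q = -3 - 4*(6 + 4/5) = -3 - 4*34/5 = -3 - 136/5 = -151/5 ≈ -30.200)
K = 7
o(18) - y(Q, K) = 24 - (-151)*7/5 = 24 - 1*(-1057/5) = 24 + 1057/5 = 1177/5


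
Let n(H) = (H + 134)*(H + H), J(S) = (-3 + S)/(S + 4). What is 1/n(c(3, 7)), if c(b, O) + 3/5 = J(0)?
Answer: -200/71631 ≈ -0.0027921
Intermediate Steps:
J(S) = (-3 + S)/(4 + S)
c(b, O) = -27/20 (c(b, O) = -⅗ + (-3 + 0)/(4 + 0) = -⅗ - 3/4 = -⅗ + (¼)*(-3) = -⅗ - ¾ = -27/20)
n(H) = 2*H*(134 + H) (n(H) = (134 + H)*(2*H) = 2*H*(134 + H))
1/n(c(3, 7)) = 1/(2*(-27/20)*(134 - 27/20)) = 1/(2*(-27/20)*(2653/20)) = 1/(-71631/200) = -200/71631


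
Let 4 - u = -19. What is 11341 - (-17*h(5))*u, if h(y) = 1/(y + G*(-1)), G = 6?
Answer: 10950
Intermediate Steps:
u = 23 (u = 4 - 1*(-19) = 4 + 19 = 23)
h(y) = 1/(-6 + y) (h(y) = 1/(y + 6*(-1)) = 1/(y - 6) = 1/(-6 + y))
11341 - (-17*h(5))*u = 11341 - (-17/(-6 + 5))*23 = 11341 - (-17/(-1))*23 = 11341 - (-17*(-1))*23 = 11341 - 17*23 = 11341 - 1*391 = 11341 - 391 = 10950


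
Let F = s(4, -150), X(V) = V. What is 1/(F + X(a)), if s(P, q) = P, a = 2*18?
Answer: 1/40 ≈ 0.025000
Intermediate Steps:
a = 36
F = 4
1/(F + X(a)) = 1/(4 + 36) = 1/40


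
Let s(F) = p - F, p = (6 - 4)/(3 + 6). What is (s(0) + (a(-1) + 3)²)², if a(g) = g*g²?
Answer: 1444/81 ≈ 17.827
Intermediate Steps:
p = 2/9 ≈ 0.22222
a(g) = g³
s(F) = 2/9 - F
(s(0) + (a(-1) + 3)²)² = ((2/9 - 1*0) + ((-1)³ + 3)²)² = ((2/9 + 0) + (-1 + 3)²)² = (2/9 + 2²)² = (2/9 + 4)² = (38/9)² = 1444/81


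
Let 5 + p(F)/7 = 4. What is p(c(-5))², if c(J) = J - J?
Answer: 49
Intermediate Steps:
c(J) = 0
p(F) = -7 (p(F) = -35 + 7*4 = -35 + 28 = -7)
p(c(-5))² = (-7)² = 49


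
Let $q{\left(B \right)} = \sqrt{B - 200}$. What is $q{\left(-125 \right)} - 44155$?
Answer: $-44155 + 5 i \sqrt{13} \approx -44155.0 + 18.028 i$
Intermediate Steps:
$q{\left(B \right)} = \sqrt{-200 + B}$
$q{\left(-125 \right)} - 44155 = \sqrt{-200 - 125} - 44155 = \sqrt{-325} - 44155 = 5 i \sqrt{13} - 44155 = -44155 + 5 i \sqrt{13}$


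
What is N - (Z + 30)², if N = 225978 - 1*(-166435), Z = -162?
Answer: 374989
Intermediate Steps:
N = 392413 (N = 225978 + 166435 = 392413)
N - (Z + 30)² = 392413 - (-162 + 30)² = 392413 - 1*(-132)² = 392413 - 1*17424 = 392413 - 17424 = 374989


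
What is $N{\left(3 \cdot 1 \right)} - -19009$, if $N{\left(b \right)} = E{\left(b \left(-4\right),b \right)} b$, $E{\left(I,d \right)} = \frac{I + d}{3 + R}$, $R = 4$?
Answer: $\frac{133036}{7} \approx 19005.0$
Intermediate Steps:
$E{\left(I,d \right)} = \frac{I}{7} + \frac{d}{7}$ ($E{\left(I,d \right)} = \frac{I + d}{3 + 4} = \frac{I + d}{7} = \left(I + d\right) \frac{1}{7} = \frac{I}{7} + \frac{d}{7}$)
$N{\left(b \right)} = - \frac{3 b^{2}}{7}$ ($N{\left(b \right)} = \left(\frac{b \left(-4\right)}{7} + \frac{b}{7}\right) b = \left(\frac{\left(-4\right) b}{7} + \frac{b}{7}\right) b = \left(- \frac{4 b}{7} + \frac{b}{7}\right) b = - \frac{3 b}{7} b = - \frac{3 b^{2}}{7}$)
$N{\left(3 \cdot 1 \right)} - -19009 = - \frac{3 \left(3 \cdot 1\right)^{2}}{7} - -19009 = - \frac{3 \cdot 3^{2}}{7} + 19009 = \left(- \frac{3}{7}\right) 9 + 19009 = - \frac{27}{7} + 19009 = \frac{133036}{7}$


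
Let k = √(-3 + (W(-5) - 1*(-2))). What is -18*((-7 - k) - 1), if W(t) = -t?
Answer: 180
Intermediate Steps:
k = 2 (k = √(-3 + (-1*(-5) - 1*(-2))) = √(-3 + (5 + 2)) = √(-3 + 7) = √4 = 2)
-18*((-7 - k) - 1) = -18*((-7 - 1*2) - 1) = -18*((-7 - 2) - 1) = -18*(-9 - 1) = -18*(-10) = 180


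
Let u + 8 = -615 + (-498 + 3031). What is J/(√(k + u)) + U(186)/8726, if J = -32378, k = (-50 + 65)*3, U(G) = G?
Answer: 93/4363 - 32378*√1955/1955 ≈ -732.26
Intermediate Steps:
k = 45 (k = 15*3 = 45)
u = 1910 (u = -8 + (-615 + (-498 + 3031)) = -8 + (-615 + 2533) = -8 + 1918 = 1910)
J/(√(k + u)) + U(186)/8726 = -32378/√(45 + 1910) + 186/8726 = -32378*√1955/1955 + 186*(1/8726) = -32378*√1955/1955 + 93/4363 = 93/4363 - 32378*√1955/1955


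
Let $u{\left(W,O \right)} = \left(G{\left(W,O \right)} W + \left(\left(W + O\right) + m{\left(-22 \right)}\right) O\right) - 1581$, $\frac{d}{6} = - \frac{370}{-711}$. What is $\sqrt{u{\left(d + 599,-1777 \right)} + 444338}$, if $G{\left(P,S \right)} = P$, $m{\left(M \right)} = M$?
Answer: $\frac{\sqrt{164696489482}}{237} \approx 1712.4$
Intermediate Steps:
$d = \frac{740}{237}$ ($d = 6 \left(- \frac{370}{-711}\right) = 6 \left(\left(-370\right) \left(- \frac{1}{711}\right)\right) = 6 \cdot \frac{370}{711} = \frac{740}{237} \approx 3.1224$)
$u{\left(W,O \right)} = -1581 + W^{2} + O \left(-22 + O + W\right)$ ($u{\left(W,O \right)} = \left(W W + \left(\left(W + O\right) - 22\right) O\right) - 1581 = \left(W^{2} + \left(\left(O + W\right) - 22\right) O\right) - 1581 = \left(W^{2} + \left(-22 + O + W\right) O\right) - 1581 = \left(W^{2} + O \left(-22 + O + W\right)\right) - 1581 = -1581 + W^{2} + O \left(-22 + O + W\right)$)
$\sqrt{u{\left(d + 599,-1777 \right)} + 444338} = \sqrt{\left(-1581 + \left(-1777\right)^{2} + \left(\frac{740}{237} + 599\right)^{2} - -39094 - 1777 \left(\frac{740}{237} + 599\right)\right) + 444338} = \sqrt{\left(-1581 + 3157729 + \left(\frac{142703}{237}\right)^{2} + 39094 - \frac{253583231}{237}\right) + 444338} = \sqrt{\left(-1581 + 3157729 + \frac{20364146209}{56169} + 39094 - \frac{253583231}{237}\right) + 444338} = \sqrt{\frac{139738468360}{56169} + 444338} = \sqrt{\frac{164696489482}{56169}} = \frac{\sqrt{164696489482}}{237}$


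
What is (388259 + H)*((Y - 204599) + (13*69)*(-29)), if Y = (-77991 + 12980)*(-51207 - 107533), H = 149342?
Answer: 5547835627468328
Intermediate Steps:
Y = 10319846140 (Y = -65011*(-158740) = 10319846140)
(388259 + H)*((Y - 204599) + (13*69)*(-29)) = (388259 + 149342)*((10319846140 - 204599) + (13*69)*(-29)) = 537601*(10319641541 + 897*(-29)) = 537601*(10319641541 - 26013) = 537601*10319615528 = 5547835627468328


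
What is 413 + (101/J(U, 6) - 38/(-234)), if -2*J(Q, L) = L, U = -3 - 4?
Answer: 44401/117 ≈ 379.50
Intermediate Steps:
U = -7
J(Q, L) = -L/2
413 + (101/J(U, 6) - 38/(-234)) = 413 + (101/((-1/2*6)) - 38/(-234)) = 413 + (101/(-3) - 38*(-1/234)) = 413 + (101*(-1/3) + 19/117) = 413 + (-101/3 + 19/117) = 413 - 3920/117 = 44401/117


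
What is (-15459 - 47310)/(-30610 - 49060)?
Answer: 62769/79670 ≈ 0.78786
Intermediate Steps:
(-15459 - 47310)/(-30610 - 49060) = -62769/(-79670) = -62769*(-1/79670) = 62769/79670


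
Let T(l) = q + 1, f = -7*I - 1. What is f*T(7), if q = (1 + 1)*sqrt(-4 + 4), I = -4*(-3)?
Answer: -85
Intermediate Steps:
I = 12
q = 0 (q = 2*sqrt(0) = 2*0 = 0)
f = -85 (f = -7*12 - 1 = -84 - 1 = -85)
T(l) = 1 (T(l) = 0 + 1 = 1)
f*T(7) = -85*1 = -85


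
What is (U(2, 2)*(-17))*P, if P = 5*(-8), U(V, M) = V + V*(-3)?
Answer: -2720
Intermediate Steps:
U(V, M) = -2*V (U(V, M) = V - 3*V = -2*V)
P = -40
(U(2, 2)*(-17))*P = (-2*2*(-17))*(-40) = -4*(-17)*(-40) = 68*(-40) = -2720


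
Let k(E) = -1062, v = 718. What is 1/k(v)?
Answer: -1/1062 ≈ -0.00094162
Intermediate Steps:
1/k(v) = 1/(-1062) = -1/1062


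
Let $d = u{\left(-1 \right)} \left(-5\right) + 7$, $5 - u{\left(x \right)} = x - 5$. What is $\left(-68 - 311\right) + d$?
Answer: $-427$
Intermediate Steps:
$u{\left(x \right)} = 10 - x$ ($u{\left(x \right)} = 5 - \left(x - 5\right) = 5 - \left(-5 + x\right) = 10 - x$)
$d = -48$ ($d = \left(10 - -1\right) \left(-5\right) + 7 = \left(10 + 1\right) \left(-5\right) + 7 = 11 \left(-5\right) + 7 = -55 + 7 = -48$)
$\left(-68 - 311\right) + d = \left(-68 - 311\right) - 48 = -379 - 48 = -427$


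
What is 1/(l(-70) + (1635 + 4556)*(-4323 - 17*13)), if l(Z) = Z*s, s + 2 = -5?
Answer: -1/28131414 ≈ -3.5547e-8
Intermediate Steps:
s = -7 (s = -2 - 5 = -7)
l(Z) = -7*Z (l(Z) = Z*(-7) = -7*Z)
1/(l(-70) + (1635 + 4556)*(-4323 - 17*13)) = 1/(-7*(-70) + (1635 + 4556)*(-4323 - 17*13)) = 1/(490 + 6191*(-4323 - 221)) = 1/(490 + 6191*(-4544)) = 1/(490 - 28131904) = 1/(-28131414) = -1/28131414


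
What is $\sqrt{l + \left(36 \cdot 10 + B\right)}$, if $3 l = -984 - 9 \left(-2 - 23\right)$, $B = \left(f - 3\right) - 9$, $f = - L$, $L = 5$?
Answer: $3 \sqrt{10} \approx 9.4868$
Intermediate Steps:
$f = -5$ ($f = \left(-1\right) 5 = -5$)
$B = -17$ ($B = \left(-5 - 3\right) - 9 = -8 - 9 = -17$)
$l = -253$ ($l = \frac{-984 - 9 \left(-2 - 23\right)}{3} = \frac{-984 - 9 \left(-25\right)}{3} = \frac{-984 - -225}{3} = \frac{-984 + 225}{3} = \frac{1}{3} \left(-759\right) = -253$)
$\sqrt{l + \left(36 \cdot 10 + B\right)} = \sqrt{-253 + \left(36 \cdot 10 - 17\right)} = \sqrt{-253 + \left(360 - 17\right)} = \sqrt{-253 + 343} = \sqrt{90} = 3 \sqrt{10}$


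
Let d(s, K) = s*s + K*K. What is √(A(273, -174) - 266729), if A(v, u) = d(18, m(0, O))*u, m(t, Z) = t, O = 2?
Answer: I*√323105 ≈ 568.42*I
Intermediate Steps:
d(s, K) = K² + s² (d(s, K) = s² + K² = K² + s²)
A(v, u) = 324*u (A(v, u) = (0² + 18²)*u = (0 + 324)*u = 324*u)
√(A(273, -174) - 266729) = √(324*(-174) - 266729) = √(-56376 - 266729) = √(-323105) = I*√323105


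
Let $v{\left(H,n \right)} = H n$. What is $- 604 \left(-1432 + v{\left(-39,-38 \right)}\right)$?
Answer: $-30200$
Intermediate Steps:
$- 604 \left(-1432 + v{\left(-39,-38 \right)}\right) = - 604 \left(-1432 - -1482\right) = - 604 \left(-1432 + 1482\right) = \left(-604\right) 50 = -30200$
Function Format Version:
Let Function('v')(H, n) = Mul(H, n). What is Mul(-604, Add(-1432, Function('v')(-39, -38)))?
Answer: -30200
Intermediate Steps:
Mul(-604, Add(-1432, Function('v')(-39, -38))) = Mul(-604, Add(-1432, Mul(-39, -38))) = Mul(-604, Add(-1432, 1482)) = Mul(-604, 50) = -30200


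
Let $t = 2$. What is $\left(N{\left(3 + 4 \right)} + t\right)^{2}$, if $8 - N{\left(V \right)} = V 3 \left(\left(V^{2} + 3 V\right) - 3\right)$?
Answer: $1951609$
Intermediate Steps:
$N{\left(V \right)} = 8 - 3 V \left(-3 + V^{2} + 3 V\right)$ ($N{\left(V \right)} = 8 - V 3 \left(\left(V^{2} + 3 V\right) - 3\right) = 8 - 3 V \left(-3 + V^{2} + 3 V\right)$)
$\left(N{\left(3 + 4 \right)} + t\right)^{2} = \left(\left(8 - 9 \left(3 + 4\right)^{2} - 3 \left(3 + 4\right)^{3} + 9 \left(3 + 4\right)\right) + 2\right)^{2} = \left(\left(8 - 9 \cdot 7^{2} - 3 \cdot 7^{3} + 9 \cdot 7\right) + 2\right)^{2} = \left(\left(8 - 441 - 1029 + 63\right) + 2\right)^{2} = \left(-1399 + 2\right)^{2} = \left(-1397\right)^{2} = 1951609$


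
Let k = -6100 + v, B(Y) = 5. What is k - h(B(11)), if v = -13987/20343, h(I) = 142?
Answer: -126994993/20343 ≈ -6242.7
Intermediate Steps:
v = -13987/20343 (v = -13987*1/20343 = -13987/20343 ≈ -0.68756)
k = -124106287/20343 (k = -6100 - 13987/20343 = -124106287/20343 ≈ -6100.7)
k - h(B(11)) = -124106287/20343 - 1*142 = -124106287/20343 - 142 = -126994993/20343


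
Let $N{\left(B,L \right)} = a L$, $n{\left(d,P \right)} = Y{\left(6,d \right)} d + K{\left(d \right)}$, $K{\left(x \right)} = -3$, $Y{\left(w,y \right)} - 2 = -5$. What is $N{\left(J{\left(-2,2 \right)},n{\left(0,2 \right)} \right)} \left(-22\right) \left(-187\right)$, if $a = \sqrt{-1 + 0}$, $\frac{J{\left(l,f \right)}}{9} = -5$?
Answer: $- 12342 i \approx - 12342.0 i$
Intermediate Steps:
$J{\left(l,f \right)} = -45$ ($J{\left(l,f \right)} = 9 \left(-5\right) = -45$)
$Y{\left(w,y \right)} = -3$ ($Y{\left(w,y \right)} = 2 - 5 = -3$)
$n{\left(d,P \right)} = -3 - 3 d$ ($n{\left(d,P \right)} = - 3 d - 3 = -3 - 3 d$)
$a = i$ ($a = \sqrt{-1} = i \approx 1.0 i$)
$N{\left(B,L \right)} = i L$
$N{\left(J{\left(-2,2 \right)},n{\left(0,2 \right)} \right)} \left(-22\right) \left(-187\right) = i \left(-3 - 0\right) \left(-22\right) \left(-187\right) = i \left(-3 + 0\right) \left(-22\right) \left(-187\right) = i \left(-3\right) \left(-22\right) \left(-187\right) = - 3 i \left(-22\right) \left(-187\right) = 66 i \left(-187\right) = - 12342 i$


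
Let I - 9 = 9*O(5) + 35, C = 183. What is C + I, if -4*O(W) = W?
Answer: 863/4 ≈ 215.75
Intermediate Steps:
O(W) = -W/4
I = 131/4 (I = 9 + (9*(-¼*5) + 35) = 9 + (9*(-5/4) + 35) = 9 + (-45/4 + 35) = 9 + 95/4 = 131/4 ≈ 32.750)
C + I = 183 + 131/4 = 863/4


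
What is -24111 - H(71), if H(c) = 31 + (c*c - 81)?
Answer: -29102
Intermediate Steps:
H(c) = -50 + c² (H(c) = 31 + (c² - 81) = 31 + (-81 + c²) = -50 + c²)
-24111 - H(71) = -24111 - (-50 + 71²) = -24111 - (-50 + 5041) = -24111 - 1*4991 = -24111 - 4991 = -29102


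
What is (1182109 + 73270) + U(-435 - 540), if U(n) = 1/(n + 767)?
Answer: 261118831/208 ≈ 1.2554e+6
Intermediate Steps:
U(n) = 1/(767 + n)
(1182109 + 73270) + U(-435 - 540) = (1182109 + 73270) + 1/(767 + (-435 - 540)) = 1255379 + 1/(767 - 975) = 1255379 + 1/(-208) = 1255379 - 1/208 = 261118831/208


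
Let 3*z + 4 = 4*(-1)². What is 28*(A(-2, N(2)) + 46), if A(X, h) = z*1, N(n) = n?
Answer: 1288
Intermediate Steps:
z = 0 (z = -4/3 + (4*(-1)²)/3 = -4/3 + (4*1)/3 = -4/3 + (⅓)*4 = -4/3 + 4/3 = 0)
A(X, h) = 0 (A(X, h) = 0*1 = 0)
28*(A(-2, N(2)) + 46) = 28*(0 + 46) = 28*46 = 1288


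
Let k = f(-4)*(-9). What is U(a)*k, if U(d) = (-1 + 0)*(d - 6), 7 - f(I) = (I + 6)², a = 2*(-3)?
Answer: -324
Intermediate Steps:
a = -6
f(I) = 7 - (6 + I)² (f(I) = 7 - (I + 6)² = 7 - (6 + I)²)
k = -27 (k = (7 - (6 - 4)²)*(-9) = (7 - 1*2²)*(-9) = (7 - 1*4)*(-9) = (7 - 4)*(-9) = 3*(-9) = -27)
U(d) = 6 - d (U(d) = -(-6 + d) = 6 - d)
U(a)*k = (6 - 1*(-6))*(-27) = (6 + 6)*(-27) = 12*(-27) = -324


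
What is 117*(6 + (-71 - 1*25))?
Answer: -10530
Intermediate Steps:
117*(6 + (-71 - 1*25)) = 117*(6 + (-71 - 25)) = 117*(6 - 96) = 117*(-90) = -10530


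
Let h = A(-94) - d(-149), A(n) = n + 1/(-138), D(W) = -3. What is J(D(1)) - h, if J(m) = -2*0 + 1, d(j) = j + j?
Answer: -28013/138 ≈ -202.99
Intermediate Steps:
d(j) = 2*j
J(m) = 1 (J(m) = 0 + 1 = 1)
A(n) = -1/138 + n (A(n) = n - 1/138 = -1/138 + n)
h = 28151/138 (h = (-1/138 - 94) - 2*(-149) = -12973/138 - 1*(-298) = -12973/138 + 298 = 28151/138 ≈ 203.99)
J(D(1)) - h = 1 - 1*28151/138 = 1 - 28151/138 = -28013/138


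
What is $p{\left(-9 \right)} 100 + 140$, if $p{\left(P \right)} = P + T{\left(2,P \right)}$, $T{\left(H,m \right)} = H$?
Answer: $-560$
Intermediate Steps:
$p{\left(P \right)} = 2 + P$ ($p{\left(P \right)} = P + 2 = 2 + P$)
$p{\left(-9 \right)} 100 + 140 = \left(2 - 9\right) 100 + 140 = \left(-7\right) 100 + 140 = -700 + 140 = -560$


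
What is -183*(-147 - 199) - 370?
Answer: 62948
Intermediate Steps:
-183*(-147 - 199) - 370 = -183*(-346) - 370 = 63318 - 370 = 62948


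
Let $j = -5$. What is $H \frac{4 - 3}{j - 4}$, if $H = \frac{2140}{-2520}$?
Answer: $\frac{107}{1134} \approx 0.094356$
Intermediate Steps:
$H = - \frac{107}{126}$ ($H = 2140 \left(- \frac{1}{2520}\right) = - \frac{107}{126} \approx -0.84921$)
$H \frac{4 - 3}{j - 4} = - \frac{107 \frac{4 - 3}{-5 - 4}}{126} = - \frac{107 \cdot 1 \frac{1}{-9}}{126} = - \frac{107 \cdot 1 \left(- \frac{1}{9}\right)}{126} = \left(- \frac{107}{126}\right) \left(- \frac{1}{9}\right) = \frac{107}{1134}$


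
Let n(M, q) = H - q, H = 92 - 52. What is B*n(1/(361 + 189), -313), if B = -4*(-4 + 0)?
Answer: 5648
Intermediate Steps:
H = 40
n(M, q) = 40 - q
B = 16 (B = -4*(-4) = 16)
B*n(1/(361 + 189), -313) = 16*(40 - 1*(-313)) = 16*(40 + 313) = 16*353 = 5648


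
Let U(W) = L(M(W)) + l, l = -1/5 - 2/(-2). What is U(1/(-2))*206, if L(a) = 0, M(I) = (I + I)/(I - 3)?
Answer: 824/5 ≈ 164.80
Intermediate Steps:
M(I) = 2*I/(-3 + I) (M(I) = (2*I)/(-3 + I) = 2*I/(-3 + I))
l = ⅘ (l = -1*⅕ - 2*(-½) = -⅕ + 1 = ⅘ ≈ 0.80000)
U(W) = ⅘ (U(W) = 0 + ⅘ = ⅘)
U(1/(-2))*206 = (⅘)*206 = 824/5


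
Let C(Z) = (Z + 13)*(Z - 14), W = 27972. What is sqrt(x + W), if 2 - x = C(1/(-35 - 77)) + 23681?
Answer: 3*sqrt(6237143)/112 ≈ 66.895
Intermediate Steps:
C(Z) = (-14 + Z)*(13 + Z) (C(Z) = (13 + Z)*(-14 + Z) = (-14 + Z)*(13 + Z))
x = -294746481/12544 (x = 2 - ((-182 + (1/(-35 - 77))**2 - 1/(-35 - 77)) + 23681) = 2 - ((-182 + (1/(-112))**2 - 1/(-112)) + 23681) = 2 - ((-182 + (-1/112)**2 - 1*(-1/112)) + 23681) = 2 - ((-182 + 1/12544 + 1/112) + 23681) = 2 - (-2282895/12544 + 23681) = 2 - 1*294771569/12544 = 2 - 294771569/12544 = -294746481/12544 ≈ -23497.)
sqrt(x + W) = sqrt(-294746481/12544 + 27972) = sqrt(56134287/12544) = 3*sqrt(6237143)/112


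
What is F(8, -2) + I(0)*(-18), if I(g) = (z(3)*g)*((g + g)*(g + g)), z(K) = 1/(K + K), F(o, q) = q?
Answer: -2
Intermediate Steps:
z(K) = 1/(2*K)
I(g) = 2*g**3/3 (I(g) = (((1/2)/3)*g)*((g + g)*(g + g)) = (((1/2)*(1/3))*g)*((2*g)*(2*g)) = (g/6)*(4*g**2) = 2*g**3/3)
F(8, -2) + I(0)*(-18) = -2 + ((2/3)*0**3)*(-18) = -2 + ((2/3)*0)*(-18) = -2 + 0*(-18) = -2 + 0 = -2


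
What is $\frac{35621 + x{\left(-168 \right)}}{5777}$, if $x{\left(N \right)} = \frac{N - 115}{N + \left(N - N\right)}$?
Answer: $\frac{5984611}{970536} \approx 6.1663$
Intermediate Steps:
$x{\left(N \right)} = \frac{-115 + N}{N}$ ($x{\left(N \right)} = \frac{-115 + N}{N + 0} = \frac{-115 + N}{N}$)
$\frac{35621 + x{\left(-168 \right)}}{5777} = \frac{35621 + \frac{-115 - 168}{-168}}{5777} = \left(35621 - - \frac{283}{168}\right) \frac{1}{5777} = \left(35621 + \frac{283}{168}\right) \frac{1}{5777} = \frac{5984611}{168} \cdot \frac{1}{5777} = \frac{5984611}{970536}$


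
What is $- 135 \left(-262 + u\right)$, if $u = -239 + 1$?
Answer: $67500$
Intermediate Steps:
$u = -238$
$- 135 \left(-262 + u\right) = - 135 \left(-262 - 238\right) = \left(-135\right) \left(-500\right) = 67500$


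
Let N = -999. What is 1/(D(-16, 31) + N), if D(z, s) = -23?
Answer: -1/1022 ≈ -0.00097847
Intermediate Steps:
1/(D(-16, 31) + N) = 1/(-23 - 999) = 1/(-1022) = -1/1022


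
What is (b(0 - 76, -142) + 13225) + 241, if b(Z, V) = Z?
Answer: 13390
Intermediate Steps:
(b(0 - 76, -142) + 13225) + 241 = ((0 - 76) + 13225) + 241 = (-76 + 13225) + 241 = 13149 + 241 = 13390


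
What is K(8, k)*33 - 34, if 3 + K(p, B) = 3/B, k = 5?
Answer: -566/5 ≈ -113.20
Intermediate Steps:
K(p, B) = -3 + 3/B
K(8, k)*33 - 34 = (-3 + 3/5)*33 - 34 = (-3 + 3*(⅕))*33 - 34 = (-3 + ⅗)*33 - 34 = -12/5*33 - 34 = -396/5 - 34 = -566/5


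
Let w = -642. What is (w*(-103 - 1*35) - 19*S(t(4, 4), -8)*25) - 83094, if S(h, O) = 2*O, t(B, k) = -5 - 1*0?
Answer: 13102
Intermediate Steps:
t(B, k) = -5 (t(B, k) = -5 + 0 = -5)
(w*(-103 - 1*35) - 19*S(t(4, 4), -8)*25) - 83094 = (-642*(-103 - 1*35) - 38*(-8)*25) - 83094 = (-642*(-103 - 35) - 19*(-16)*25) - 83094 = (-642*(-138) + 304*25) - 83094 = (88596 + 7600) - 83094 = 96196 - 83094 = 13102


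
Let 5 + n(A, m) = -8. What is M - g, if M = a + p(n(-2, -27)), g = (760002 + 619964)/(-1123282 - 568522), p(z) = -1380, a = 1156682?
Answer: 977272962387/845902 ≈ 1.1553e+6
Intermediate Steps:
n(A, m) = -13 (n(A, m) = -5 - 8 = -13)
g = -689983/845902 (g = 1379966/(-1691804) = 1379966*(-1/1691804) = -689983/845902 ≈ -0.81568)
M = 1155302 (M = 1156682 - 1380 = 1155302)
M - g = 1155302 - 1*(-689983/845902) = 1155302 + 689983/845902 = 977272962387/845902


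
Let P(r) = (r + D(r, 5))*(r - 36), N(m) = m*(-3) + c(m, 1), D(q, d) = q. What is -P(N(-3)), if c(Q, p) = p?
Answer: 520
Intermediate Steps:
N(m) = 1 - 3*m (N(m) = m*(-3) + 1 = -3*m + 1 = 1 - 3*m)
P(r) = 2*r*(-36 + r) (P(r) = (r + r)*(r - 36) = (2*r)*(-36 + r) = 2*r*(-36 + r))
-P(N(-3)) = -2*(1 - 3*(-3))*(-36 + (1 - 3*(-3))) = -2*(1 + 9)*(-36 + (1 + 9)) = -2*10*(-36 + 10) = -2*10*(-26) = -1*(-520) = 520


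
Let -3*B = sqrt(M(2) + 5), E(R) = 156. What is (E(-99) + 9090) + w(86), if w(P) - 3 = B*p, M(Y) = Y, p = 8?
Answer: 9249 - 8*sqrt(7)/3 ≈ 9241.9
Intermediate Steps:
B = -sqrt(7)/3 (B = -sqrt(2 + 5)/3 = -sqrt(7)/3 ≈ -0.88192)
w(P) = 3 - 8*sqrt(7)/3 (w(P) = 3 - sqrt(7)/3*8 = 3 - 8*sqrt(7)/3)
(E(-99) + 9090) + w(86) = (156 + 9090) + (3 - 8*sqrt(7)/3) = 9246 + (3 - 8*sqrt(7)/3) = 9249 - 8*sqrt(7)/3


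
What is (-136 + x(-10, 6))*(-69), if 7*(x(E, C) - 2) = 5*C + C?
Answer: 62238/7 ≈ 8891.1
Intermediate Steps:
x(E, C) = 2 + 6*C/7 (x(E, C) = 2 + (5*C + C)/7 = 2 + (6*C)/7 = 2 + 6*C/7)
(-136 + x(-10, 6))*(-69) = (-136 + (2 + (6/7)*6))*(-69) = (-136 + (2 + 36/7))*(-69) = (-136 + 50/7)*(-69) = -902/7*(-69) = 62238/7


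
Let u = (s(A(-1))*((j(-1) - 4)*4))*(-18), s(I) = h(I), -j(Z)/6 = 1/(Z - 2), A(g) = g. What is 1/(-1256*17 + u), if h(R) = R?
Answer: -1/21496 ≈ -4.6520e-5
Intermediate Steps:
j(Z) = -6/(-2 + Z) (j(Z) = -6/(Z - 2) = -6/(-2 + Z))
s(I) = I
u = -144 (u = -(-6/(-2 - 1) - 4)*4*(-18) = -(-6/(-3) - 4)*4*(-18) = -(-6*(-⅓) - 4)*4*(-18) = -(2 - 4)*4*(-18) = -(-2)*4*(-18) = -1*(-8)*(-18) = 8*(-18) = -144)
1/(-1256*17 + u) = 1/(-1256*17 - 144) = 1/(-21352 - 144) = 1/(-21496) = -1/21496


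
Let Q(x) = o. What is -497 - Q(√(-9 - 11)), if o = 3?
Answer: -500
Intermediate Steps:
Q(x) = 3
-497 - Q(√(-9 - 11)) = -497 - 1*3 = -497 - 3 = -500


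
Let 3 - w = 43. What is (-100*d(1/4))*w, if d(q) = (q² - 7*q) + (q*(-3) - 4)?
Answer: -25750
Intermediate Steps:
w = -40 (w = 3 - 1*43 = 3 - 43 = -40)
d(q) = -4 + q² - 10*q (d(q) = (q² - 7*q) + (-3*q - 4) = (q² - 7*q) + (-4 - 3*q) = -4 + q² - 10*q)
(-100*d(1/4))*w = -100*(-4 + (1/4)² - 10/4)*(-40) = -100*(-4 + (¼)² - 10*¼)*(-40) = -100*(-4 + 1/16 - 5/2)*(-40) = -100*(-103/16)*(-40) = (2575/4)*(-40) = -25750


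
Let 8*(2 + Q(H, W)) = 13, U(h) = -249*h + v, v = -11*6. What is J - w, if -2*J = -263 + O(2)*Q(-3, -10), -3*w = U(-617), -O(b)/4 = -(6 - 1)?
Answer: 205297/4 ≈ 51324.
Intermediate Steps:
v = -66
O(b) = 20 (O(b) = -(-4)*(6 - 1) = -(-4)*5 = -4*(-5) = 20)
U(h) = -66 - 249*h (U(h) = -249*h - 66 = -66 - 249*h)
Q(H, W) = -3/8 (Q(H, W) = -2 + (⅛)*13 = -2 + 13/8 = -3/8)
w = -51189 (w = -(-66 - 249*(-617))/3 = -(-66 + 153633)/3 = -⅓*153567 = -51189)
J = 541/4 (J = -(-263 + 20*(-3/8))/2 = -(-263 - 15/2)/2 = -½*(-541/2) = 541/4 ≈ 135.25)
J - w = 541/4 - 1*(-51189) = 541/4 + 51189 = 205297/4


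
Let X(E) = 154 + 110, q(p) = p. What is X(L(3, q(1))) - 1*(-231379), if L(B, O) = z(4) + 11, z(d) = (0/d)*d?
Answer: 231643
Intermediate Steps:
z(d) = 0 (z(d) = 0*d = 0)
L(B, O) = 11 (L(B, O) = 0 + 11 = 11)
X(E) = 264
X(L(3, q(1))) - 1*(-231379) = 264 - 1*(-231379) = 264 + 231379 = 231643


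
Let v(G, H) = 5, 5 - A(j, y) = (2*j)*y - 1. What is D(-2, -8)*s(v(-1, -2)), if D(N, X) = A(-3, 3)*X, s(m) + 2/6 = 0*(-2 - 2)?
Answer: 64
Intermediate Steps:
A(j, y) = 6 - 2*j*y (A(j, y) = 5 - ((2*j)*y - 1) = 5 - (2*j*y - 1) = 5 - (-1 + 2*j*y) = 5 + (1 - 2*j*y) = 6 - 2*j*y)
s(m) = -⅓ (s(m) = -⅓ + 0*(-2 - 2) = -⅓ + 0*(-4) = -⅓ + 0 = -⅓)
D(N, X) = 24*X (D(N, X) = (6 - 2*(-3)*3)*X = (6 + 18)*X = 24*X)
D(-2, -8)*s(v(-1, -2)) = (24*(-8))*(-⅓) = -192*(-⅓) = 64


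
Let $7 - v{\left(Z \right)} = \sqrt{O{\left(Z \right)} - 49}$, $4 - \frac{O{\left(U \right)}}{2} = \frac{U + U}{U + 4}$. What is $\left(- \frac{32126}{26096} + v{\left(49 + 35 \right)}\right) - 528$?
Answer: $- \frac{6814071}{13048} - \frac{i \sqrt{5423}}{11} \approx -522.23 - 6.6946 i$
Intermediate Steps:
$O{\left(U \right)} = 8 - \frac{4 U}{4 + U}$ ($O{\left(U \right)} = 8 - 2 \frac{U + U}{U + 4} = 8 - 2 \frac{2 U}{4 + U} = 8 - \frac{4 U}{4 + U}$)
$v{\left(Z \right)} = 7 - \sqrt{-49 + \frac{4 \left(8 + Z\right)}{4 + Z}}$ ($v{\left(Z \right)} = 7 - \sqrt{\frac{4 \left(8 + Z\right)}{4 + Z} - 49} = 7 - \sqrt{-49 + \frac{4 \left(8 + Z\right)}{4 + Z}}$)
$\left(- \frac{32126}{26096} + v{\left(49 + 35 \right)}\right) - 528 = \left(- \frac{32126}{26096} + \left(7 - \sqrt{- \frac{164 + 45 \left(49 + 35\right)}{4 + \left(49 + 35\right)}}\right)\right) - 528 = \left(\left(-32126\right) \frac{1}{26096} + \left(7 - \sqrt{- \frac{164 + 45 \cdot 84}{4 + 84}}\right)\right) - 528 = \left(- \frac{16063}{13048} + \left(7 - \sqrt{- \frac{164 + 3780}{88}}\right)\right) - 528 = \left(- \frac{16063}{13048} + \left(7 - \sqrt{\left(-1\right) \frac{1}{88} \cdot 3944}\right)\right) - 528 = \left(- \frac{16063}{13048} + \left(7 - \sqrt{- \frac{493}{11}}\right)\right) - 528 = \left(- \frac{16063}{13048} + \left(7 - \frac{i \sqrt{5423}}{11}\right)\right) - 528 = \left(\frac{75273}{13048} - \frac{i \sqrt{5423}}{11}\right) - 528 = - \frac{6814071}{13048} - \frac{i \sqrt{5423}}{11}$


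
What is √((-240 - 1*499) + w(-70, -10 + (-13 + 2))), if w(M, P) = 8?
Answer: I*√731 ≈ 27.037*I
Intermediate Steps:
√((-240 - 1*499) + w(-70, -10 + (-13 + 2))) = √((-240 - 1*499) + 8) = √((-240 - 499) + 8) = √(-739 + 8) = √(-731) = I*√731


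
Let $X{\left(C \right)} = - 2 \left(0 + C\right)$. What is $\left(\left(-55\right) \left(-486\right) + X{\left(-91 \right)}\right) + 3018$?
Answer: $29930$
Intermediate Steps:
$X{\left(C \right)} = - 2 C$
$\left(\left(-55\right) \left(-486\right) + X{\left(-91 \right)}\right) + 3018 = \left(\left(-55\right) \left(-486\right) - -182\right) + 3018 = \left(26730 + 182\right) + 3018 = 26912 + 3018 = 29930$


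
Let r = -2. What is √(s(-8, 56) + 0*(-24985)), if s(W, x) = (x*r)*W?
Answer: 8*√14 ≈ 29.933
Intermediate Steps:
s(W, x) = -2*W*x (s(W, x) = (x*(-2))*W = (-2*x)*W = -2*W*x)
√(s(-8, 56) + 0*(-24985)) = √(-2*(-8)*56 + 0*(-24985)) = √(896 + 0) = √896 = 8*√14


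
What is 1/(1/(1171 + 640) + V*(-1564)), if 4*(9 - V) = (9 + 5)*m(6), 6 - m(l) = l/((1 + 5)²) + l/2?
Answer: 5433/7789114 ≈ 0.00069751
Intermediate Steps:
m(l) = 6 - 19*l/36 (m(l) = 6 - (l/((1 + 5)²) + l/2) = 6 - (l/(6²) + l*(½)) = 6 - (l/36 + l/2) = 6 - 19*l/36)
V = -11/12 (V = 9 - (9 + 5)*(6 - 19/36*6)/4 = 9 - 7*(6 - 19/6)/2 = 9 - 7*17/(2*6) = 9 - ¼*119/3 = 9 - 119/12 = -11/12 ≈ -0.91667)
1/(1/(1171 + 640) + V*(-1564)) = 1/(1/(1171 + 640) - 11/12*(-1564)) = 1/(1/1811 + 4301/3) = 1/(7789114/5433) = 5433/7789114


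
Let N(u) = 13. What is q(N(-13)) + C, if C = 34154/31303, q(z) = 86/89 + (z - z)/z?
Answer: 5731764/2785967 ≈ 2.0574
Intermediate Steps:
q(z) = 86/89 (q(z) = 86*(1/89) + 0/z = 86/89 + 0 = 86/89)
C = 34154/31303 (C = 34154*(1/31303) = 34154/31303 ≈ 1.0911)
q(N(-13)) + C = 86/89 + 34154/31303 = 5731764/2785967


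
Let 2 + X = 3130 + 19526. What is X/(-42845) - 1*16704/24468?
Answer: -105831746/87360955 ≈ -1.2114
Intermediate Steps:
X = 22654 (X = -2 + (3130 + 19526) = -2 + 22656 = 22654)
X/(-42845) - 1*16704/24468 = 22654/(-42845) - 1*16704/24468 = 22654*(-1/42845) - 16704*1/24468 = -22654/42845 - 1392/2039 = -105831746/87360955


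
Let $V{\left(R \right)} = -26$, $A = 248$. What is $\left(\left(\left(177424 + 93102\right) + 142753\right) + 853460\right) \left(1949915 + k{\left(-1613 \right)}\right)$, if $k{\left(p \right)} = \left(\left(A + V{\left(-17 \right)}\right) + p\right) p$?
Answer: $5312194136922$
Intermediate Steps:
$k{\left(p \right)} = p \left(222 + p\right)$ ($k{\left(p \right)} = \left(\left(248 - 26\right) + p\right) p = \left(222 + p\right) p = p \left(222 + p\right)$)
$\left(\left(\left(177424 + 93102\right) + 142753\right) + 853460\right) \left(1949915 + k{\left(-1613 \right)}\right) = \left(\left(\left(177424 + 93102\right) + 142753\right) + 853460\right) \left(1949915 - 1613 \left(222 - 1613\right)\right) = \left(\left(270526 + 142753\right) + 853460\right) \left(1949915 - -2243683\right) = \left(413279 + 853460\right) \left(1949915 + 2243683\right) = 1266739 \cdot 4193598 = 5312194136922$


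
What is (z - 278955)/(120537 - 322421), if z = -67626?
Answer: 346581/201884 ≈ 1.7167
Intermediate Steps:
(z - 278955)/(120537 - 322421) = (-67626 - 278955)/(120537 - 322421) = -346581/(-201884) = -346581*(-1/201884) = 346581/201884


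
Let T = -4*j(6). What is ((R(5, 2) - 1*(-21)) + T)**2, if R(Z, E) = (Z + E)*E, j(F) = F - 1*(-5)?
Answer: 81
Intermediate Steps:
j(F) = 5 + F (j(F) = F + 5 = 5 + F)
R(Z, E) = E*(E + Z) (R(Z, E) = (E + Z)*E = E*(E + Z))
T = -44 (T = -4*(5 + 6) = -4*11 = -44)
((R(5, 2) - 1*(-21)) + T)**2 = ((2*(2 + 5) - 1*(-21)) - 44)**2 = ((2*7 + 21) - 44)**2 = ((14 + 21) - 44)**2 = (35 - 44)**2 = (-9)**2 = 81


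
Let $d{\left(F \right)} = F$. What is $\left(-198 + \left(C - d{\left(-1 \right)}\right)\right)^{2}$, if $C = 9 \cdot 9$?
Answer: $13456$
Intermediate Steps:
$C = 81$
$\left(-198 + \left(C - d{\left(-1 \right)}\right)\right)^{2} = \left(-198 + \left(81 - -1\right)\right)^{2} = \left(-198 + \left(81 + 1\right)\right)^{2} = \left(-198 + 82\right)^{2} = \left(-116\right)^{2} = 13456$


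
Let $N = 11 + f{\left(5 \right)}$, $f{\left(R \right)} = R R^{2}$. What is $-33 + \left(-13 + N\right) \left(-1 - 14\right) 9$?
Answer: $-16638$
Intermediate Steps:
$f{\left(R \right)} = R^{3}$
$N = 136$ ($N = 11 + 5^{3} = 11 + 125 = 136$)
$-33 + \left(-13 + N\right) \left(-1 - 14\right) 9 = -33 + \left(-13 + 136\right) \left(-1 - 14\right) 9 = -33 + 123 \left(-15\right) 9 = -33 - 16605 = -16638$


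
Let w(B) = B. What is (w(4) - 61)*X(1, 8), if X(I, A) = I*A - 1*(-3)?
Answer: -627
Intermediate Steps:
X(I, A) = 3 + A*I (X(I, A) = A*I + 3 = 3 + A*I)
(w(4) - 61)*X(1, 8) = (4 - 61)*(3 + 8*1) = -57*(3 + 8) = -57*11 = -627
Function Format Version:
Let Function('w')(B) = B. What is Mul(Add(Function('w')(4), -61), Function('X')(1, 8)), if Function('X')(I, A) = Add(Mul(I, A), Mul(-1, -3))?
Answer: -627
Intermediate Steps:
Function('X')(I, A) = Add(3, Mul(A, I)) (Function('X')(I, A) = Add(Mul(A, I), 3) = Add(3, Mul(A, I)))
Mul(Add(Function('w')(4), -61), Function('X')(1, 8)) = Mul(Add(4, -61), Add(3, Mul(8, 1))) = Mul(-57, Add(3, 8)) = Mul(-57, 11) = -627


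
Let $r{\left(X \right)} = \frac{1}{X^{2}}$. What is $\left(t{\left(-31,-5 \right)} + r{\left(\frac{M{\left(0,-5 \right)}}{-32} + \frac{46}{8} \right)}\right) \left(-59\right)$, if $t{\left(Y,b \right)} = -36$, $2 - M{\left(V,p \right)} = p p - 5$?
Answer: $\frac{21651820}{10201} \approx 2122.5$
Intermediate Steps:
$M{\left(V,p \right)} = 7 - p^{2}$ ($M{\left(V,p \right)} = 2 - \left(p p - 5\right) = 2 - \left(p^{2} - 5\right) = 2 - \left(-5 + p^{2}\right) = 7 - p^{2}$)
$r{\left(X \right)} = \frac{1}{X^{2}}$
$\left(t{\left(-31,-5 \right)} + r{\left(\frac{M{\left(0,-5 \right)}}{-32} + \frac{46}{8} \right)}\right) \left(-59\right) = \left(-36 + \frac{1}{\left(\frac{7 - \left(-5\right)^{2}}{-32} + \frac{46}{8}\right)^{2}}\right) \left(-59\right) = \left(-36 + \frac{1}{\left(\left(7 - 25\right) \left(- \frac{1}{32}\right) + 46 \cdot \frac{1}{8}\right)^{2}}\right) \left(-59\right) = \left(-36 + \frac{1}{\left(\left(7 - 25\right) \left(- \frac{1}{32}\right) + \frac{23}{4}\right)^{2}}\right) \left(-59\right) = \left(-36 + \frac{1}{\left(\left(-18\right) \left(- \frac{1}{32}\right) + \frac{23}{4}\right)^{2}}\right) \left(-59\right) = \left(-36 + \frac{1}{\left(\frac{9}{16} + \frac{23}{4}\right)^{2}}\right) \left(-59\right) = \left(-36 + \frac{1}{\frac{10201}{256}}\right) \left(-59\right) = \left(-36 + \frac{256}{10201}\right) \left(-59\right) = \left(- \frac{366980}{10201}\right) \left(-59\right) = \frac{21651820}{10201}$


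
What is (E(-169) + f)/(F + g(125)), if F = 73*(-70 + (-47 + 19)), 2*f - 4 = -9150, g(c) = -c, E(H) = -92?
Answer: 4665/7279 ≈ 0.64088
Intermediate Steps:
f = -4573 (f = 2 + (½)*(-9150) = 2 - 4575 = -4573)
F = -7154 (F = 73*(-70 - 28) = 73*(-98) = -7154)
(E(-169) + f)/(F + g(125)) = (-92 - 4573)/(-7154 - 1*125) = -4665/(-7154 - 125) = -4665/(-7279) = -4665*(-1/7279) = 4665/7279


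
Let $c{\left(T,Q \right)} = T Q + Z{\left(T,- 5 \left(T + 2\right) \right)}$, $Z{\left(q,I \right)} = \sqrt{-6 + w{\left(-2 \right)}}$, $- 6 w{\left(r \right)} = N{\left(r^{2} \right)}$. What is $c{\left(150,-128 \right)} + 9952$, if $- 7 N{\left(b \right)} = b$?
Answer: $-9248 + \frac{2 i \sqrt{651}}{21} \approx -9248.0 + 2.43 i$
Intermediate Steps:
$N{\left(b \right)} = - \frac{b}{7}$
$w{\left(r \right)} = \frac{r^{2}}{42}$ ($w{\left(r \right)} = - \frac{\left(- \frac{1}{7}\right) r^{2}}{6} = \frac{r^{2}}{42}$)
$Z{\left(q,I \right)} = \frac{2 i \sqrt{651}}{21}$ ($Z{\left(q,I \right)} = \sqrt{-6 + \frac{\left(-2\right)^{2}}{42}} = \sqrt{-6 + \frac{1}{42} \cdot 4} = \sqrt{-6 + \frac{2}{21}} = \sqrt{- \frac{124}{21}} = \frac{2 i \sqrt{651}}{21}$)
$c{\left(T,Q \right)} = Q T + \frac{2 i \sqrt{651}}{21}$ ($c{\left(T,Q \right)} = T Q + \frac{2 i \sqrt{651}}{21} = Q T + \frac{2 i \sqrt{651}}{21}$)
$c{\left(150,-128 \right)} + 9952 = \left(\left(-128\right) 150 + \frac{2 i \sqrt{651}}{21}\right) + 9952 = \left(-19200 + \frac{2 i \sqrt{651}}{21}\right) + 9952 = -9248 + \frac{2 i \sqrt{651}}{21}$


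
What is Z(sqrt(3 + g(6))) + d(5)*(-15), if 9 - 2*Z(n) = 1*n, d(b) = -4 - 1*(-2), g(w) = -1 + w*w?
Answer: 69/2 - sqrt(38)/2 ≈ 31.418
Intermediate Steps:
g(w) = -1 + w**2
d(b) = -2 (d(b) = -4 + 2 = -2)
Z(n) = 9/2 - n/2
Z(sqrt(3 + g(6))) + d(5)*(-15) = (9/2 - sqrt(3 + (-1 + 6**2))/2) - 2*(-15) = (9/2 - sqrt(3 + (-1 + 36))/2) + 30 = (9/2 - sqrt(3 + 35)/2) + 30 = (9/2 - sqrt(38)/2) + 30 = 69/2 - sqrt(38)/2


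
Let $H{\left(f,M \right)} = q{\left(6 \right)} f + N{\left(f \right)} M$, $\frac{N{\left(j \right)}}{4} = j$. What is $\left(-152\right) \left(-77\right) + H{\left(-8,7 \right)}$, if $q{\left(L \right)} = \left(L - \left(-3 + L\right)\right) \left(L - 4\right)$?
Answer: $11432$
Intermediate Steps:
$q{\left(L \right)} = -12 + 3 L$ ($q{\left(L \right)} = 3 \left(-4 + L\right) = -12 + 3 L$)
$N{\left(j \right)} = 4 j$
$H{\left(f,M \right)} = 6 f + 4 M f$ ($H{\left(f,M \right)} = \left(-12 + 3 \cdot 6\right) f + 4 f M = \left(-12 + 18\right) f + 4 M f = 6 f + 4 M f$)
$\left(-152\right) \left(-77\right) + H{\left(-8,7 \right)} = \left(-152\right) \left(-77\right) + 2 \left(-8\right) \left(3 + 2 \cdot 7\right) = 11704 + 2 \left(-8\right) \left(3 + 14\right) = 11704 + 2 \left(-8\right) 17 = 11704 - 272 = 11432$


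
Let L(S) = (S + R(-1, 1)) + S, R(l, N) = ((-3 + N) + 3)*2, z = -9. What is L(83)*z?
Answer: -1512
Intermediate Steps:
R(l, N) = 2*N (R(l, N) = N*2 = 2*N)
L(S) = 2 + 2*S (L(S) = (S + 2*1) + S = (S + 2) + S = (2 + S) + S = 2 + 2*S)
L(83)*z = (2 + 2*83)*(-9) = (2 + 166)*(-9) = 168*(-9) = -1512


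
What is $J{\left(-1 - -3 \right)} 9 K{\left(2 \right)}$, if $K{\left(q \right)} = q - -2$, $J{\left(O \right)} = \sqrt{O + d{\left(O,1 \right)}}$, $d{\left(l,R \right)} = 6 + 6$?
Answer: $36 \sqrt{14} \approx 134.7$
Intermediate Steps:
$d{\left(l,R \right)} = 12$
$J{\left(O \right)} = \sqrt{12 + O}$ ($J{\left(O \right)} = \sqrt{O + 12} = \sqrt{12 + O}$)
$K{\left(q \right)} = 2 + q$ ($K{\left(q \right)} = q + 2 = 2 + q$)
$J{\left(-1 - -3 \right)} 9 K{\left(2 \right)} = \sqrt{12 - -2} \cdot 9 \left(2 + 2\right) = \sqrt{12 + \left(-1 + 3\right)} 9 \cdot 4 = \sqrt{12 + 2} \cdot 9 \cdot 4 = \sqrt{14} \cdot 9 \cdot 4 = 9 \sqrt{14} \cdot 4 = 36 \sqrt{14}$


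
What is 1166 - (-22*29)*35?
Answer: 23496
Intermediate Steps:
1166 - (-22*29)*35 = 1166 - (-638)*35 = 1166 - 1*(-22330) = 1166 + 22330 = 23496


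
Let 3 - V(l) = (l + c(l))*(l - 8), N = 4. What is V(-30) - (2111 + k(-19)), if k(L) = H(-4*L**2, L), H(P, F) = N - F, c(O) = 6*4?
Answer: -2359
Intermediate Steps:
c(O) = 24
H(P, F) = 4 - F
V(l) = 3 - (-8 + l)*(24 + l) (V(l) = 3 - (l + 24)*(l - 8) = 3 - (24 + l)*(-8 + l) = 3 - (-8 + l)*(24 + l))
k(L) = 4 - L
V(-30) - (2111 + k(-19)) = (195 - 1*(-30)**2 - 16*(-30)) - (2111 + (4 - 1*(-19))) = (195 - 1*900 + 480) - (2111 + (4 + 19)) = (195 - 900 + 480) - (2111 + 23) = -225 - 1*2134 = -225 - 2134 = -2359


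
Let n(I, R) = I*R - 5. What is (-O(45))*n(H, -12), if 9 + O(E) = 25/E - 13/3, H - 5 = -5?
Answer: -575/9 ≈ -63.889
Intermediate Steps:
H = 0 (H = 5 - 5 = 0)
O(E) = -40/3 + 25/E (O(E) = -9 + (25/E - 13/3) = -9 + (-13/3 + 25/E) = -40/3 + 25/E)
n(I, R) = -5 + I*R
(-O(45))*n(H, -12) = (-(-40/3 + 25/45))*(-5 + 0*(-12)) = (-(-40/3 + 25*(1/45)))*(-5 + 0) = -(-40/3 + 5/9)*(-5) = -1*(-115/9)*(-5) = (115/9)*(-5) = -575/9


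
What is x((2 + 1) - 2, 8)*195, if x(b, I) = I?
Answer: 1560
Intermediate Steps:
x((2 + 1) - 2, 8)*195 = 8*195 = 1560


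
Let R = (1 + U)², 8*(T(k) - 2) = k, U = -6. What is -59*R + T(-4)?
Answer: -2947/2 ≈ -1473.5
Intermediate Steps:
T(k) = 2 + k/8
R = 25 (R = (1 - 6)² = (-5)² = 25)
-59*R + T(-4) = -59*25 + (2 + (⅛)*(-4)) = -1475 + (2 - ½) = -1475 + 3/2 = -2947/2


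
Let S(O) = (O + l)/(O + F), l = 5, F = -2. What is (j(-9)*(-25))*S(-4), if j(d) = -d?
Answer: 75/2 ≈ 37.500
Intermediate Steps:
S(O) = (5 + O)/(-2 + O) (S(O) = (O + 5)/(O - 2) = (5 + O)/(-2 + O))
(j(-9)*(-25))*S(-4) = (-1*(-9)*(-25))*((5 - 4)/(-2 - 4)) = (9*(-25))*(1/(-6)) = -(-75)/2 = -225*(-⅙) = 75/2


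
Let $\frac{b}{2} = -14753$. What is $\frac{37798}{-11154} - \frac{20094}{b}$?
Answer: $- \frac{222784828}{82277481} \approx -2.7077$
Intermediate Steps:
$b = -29506$ ($b = 2 \left(-14753\right) = -29506$)
$\frac{37798}{-11154} - \frac{20094}{b} = \frac{37798}{-11154} - \frac{20094}{-29506} = 37798 \left(- \frac{1}{11154}\right) - - \frac{10047}{14753} = - \frac{18899}{5577} + \frac{10047}{14753} = - \frac{222784828}{82277481}$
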